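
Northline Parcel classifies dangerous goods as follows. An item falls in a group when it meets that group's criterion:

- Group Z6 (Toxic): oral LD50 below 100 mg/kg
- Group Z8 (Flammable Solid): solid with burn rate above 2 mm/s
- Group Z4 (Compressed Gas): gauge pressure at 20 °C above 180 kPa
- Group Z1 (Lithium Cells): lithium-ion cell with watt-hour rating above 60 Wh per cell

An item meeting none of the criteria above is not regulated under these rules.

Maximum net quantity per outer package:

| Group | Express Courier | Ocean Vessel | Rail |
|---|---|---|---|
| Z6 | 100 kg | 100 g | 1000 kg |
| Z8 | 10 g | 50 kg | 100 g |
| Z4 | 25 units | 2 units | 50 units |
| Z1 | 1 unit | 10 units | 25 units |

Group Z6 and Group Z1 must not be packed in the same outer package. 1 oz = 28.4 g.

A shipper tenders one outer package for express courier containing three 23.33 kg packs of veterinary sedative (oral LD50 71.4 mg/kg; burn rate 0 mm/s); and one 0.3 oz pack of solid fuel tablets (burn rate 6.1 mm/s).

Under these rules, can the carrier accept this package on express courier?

Oral LD50 71.4 mg/kg meets the Group Z6 criterion (Toxic), so the veterinary sedative is Group Z6.
Burn rate 6.1 mm/s meets the Group Z8 criterion (Flammable Solid), so the solid fuel tablets are Group Z8.
Group Z8 quantity: one 0.3 oz pack = 8.52 g.
8.52 g is within the express courier limit of 10 g for Group Z8.
Group Z6 quantity: three 23.33 kg packs = 69.99 kg.
That is within the Group Z6 express courier limit of 100 kg.
The segregation rule (Group Z6 with Group Z1) does not apply to Group Z8 with Group Z6.
Every hazard group is within its express courier limit and no segregation rule is violated.

Yes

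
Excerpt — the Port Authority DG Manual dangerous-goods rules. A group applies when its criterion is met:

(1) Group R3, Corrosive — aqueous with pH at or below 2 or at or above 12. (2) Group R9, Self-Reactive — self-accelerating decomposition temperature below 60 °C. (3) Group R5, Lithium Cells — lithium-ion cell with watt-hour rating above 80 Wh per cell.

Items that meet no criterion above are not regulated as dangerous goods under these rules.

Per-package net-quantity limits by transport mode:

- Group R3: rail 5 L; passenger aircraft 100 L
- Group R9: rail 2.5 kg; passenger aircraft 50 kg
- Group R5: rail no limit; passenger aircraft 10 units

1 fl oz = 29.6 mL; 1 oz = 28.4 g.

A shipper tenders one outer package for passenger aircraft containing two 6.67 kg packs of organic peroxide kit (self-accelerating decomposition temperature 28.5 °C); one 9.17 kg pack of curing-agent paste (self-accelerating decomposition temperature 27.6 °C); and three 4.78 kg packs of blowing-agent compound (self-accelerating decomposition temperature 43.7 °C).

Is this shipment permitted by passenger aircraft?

The organic peroxide kit has self-accelerating decomposition temperature 28.5 °C, which is < 60 °C, so it is Group R9 (Self-Reactive).
Curing-agent paste: self-accelerating decomposition temperature 27.6 °C < 60 °C → Group R9 (Self-Reactive).
With self-accelerating decomposition temperature 43.7 °C (< 60 °C), the blowing-agent compound falls in Group R9.
Group R9 net quantity: (two 6.67 kg packs = 13.34 kg) + 9.17 kg + (three 4.78 kg packs = 14.34 kg) = 36.85 kg.
36.85 kg is within the passenger aircraft limit of 50 kg for Group R9.

Yes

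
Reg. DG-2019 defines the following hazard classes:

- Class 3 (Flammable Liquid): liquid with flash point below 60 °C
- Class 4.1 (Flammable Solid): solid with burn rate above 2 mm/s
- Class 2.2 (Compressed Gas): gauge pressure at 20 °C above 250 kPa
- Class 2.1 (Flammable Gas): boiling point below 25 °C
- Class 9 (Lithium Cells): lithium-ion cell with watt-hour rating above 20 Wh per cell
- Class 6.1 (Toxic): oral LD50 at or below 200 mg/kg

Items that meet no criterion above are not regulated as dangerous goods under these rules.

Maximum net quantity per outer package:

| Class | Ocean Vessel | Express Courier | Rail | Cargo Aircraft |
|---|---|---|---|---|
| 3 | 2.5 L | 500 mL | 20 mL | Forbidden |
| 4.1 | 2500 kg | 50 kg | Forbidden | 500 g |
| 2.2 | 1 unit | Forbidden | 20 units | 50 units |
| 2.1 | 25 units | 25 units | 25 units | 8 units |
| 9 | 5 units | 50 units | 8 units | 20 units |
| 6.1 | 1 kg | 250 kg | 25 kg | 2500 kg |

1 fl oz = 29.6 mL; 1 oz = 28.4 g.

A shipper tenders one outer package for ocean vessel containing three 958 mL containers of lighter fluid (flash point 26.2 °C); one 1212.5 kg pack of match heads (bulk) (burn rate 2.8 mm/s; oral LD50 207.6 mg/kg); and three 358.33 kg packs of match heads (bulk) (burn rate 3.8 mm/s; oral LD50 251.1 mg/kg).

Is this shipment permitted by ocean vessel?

Lighter fluid: flash point 26.2 °C < 60 °C → Class 3 (Flammable Liquid).
Match heads (bulk): burn rate 2.8 mm/s > 2 mm/s → Class 4.1 (Flammable Solid).
The match heads (bulk) have burn rate 3.8 mm/s, which is > 2 mm/s, so they are Class 4.1 (Flammable Solid).
Class 4.1 net quantity: 1212.5 kg + (three 358.33 kg packs = 1074.99 kg) = 2287.49 kg.
2287.49 kg is within the ocean vessel limit of 2500 kg for Class 4.1.
Class 3 quantity: three 958 mL containers = 2.874 L.
That exceeds the Class 3 ocean vessel limit of 2.5 L.

No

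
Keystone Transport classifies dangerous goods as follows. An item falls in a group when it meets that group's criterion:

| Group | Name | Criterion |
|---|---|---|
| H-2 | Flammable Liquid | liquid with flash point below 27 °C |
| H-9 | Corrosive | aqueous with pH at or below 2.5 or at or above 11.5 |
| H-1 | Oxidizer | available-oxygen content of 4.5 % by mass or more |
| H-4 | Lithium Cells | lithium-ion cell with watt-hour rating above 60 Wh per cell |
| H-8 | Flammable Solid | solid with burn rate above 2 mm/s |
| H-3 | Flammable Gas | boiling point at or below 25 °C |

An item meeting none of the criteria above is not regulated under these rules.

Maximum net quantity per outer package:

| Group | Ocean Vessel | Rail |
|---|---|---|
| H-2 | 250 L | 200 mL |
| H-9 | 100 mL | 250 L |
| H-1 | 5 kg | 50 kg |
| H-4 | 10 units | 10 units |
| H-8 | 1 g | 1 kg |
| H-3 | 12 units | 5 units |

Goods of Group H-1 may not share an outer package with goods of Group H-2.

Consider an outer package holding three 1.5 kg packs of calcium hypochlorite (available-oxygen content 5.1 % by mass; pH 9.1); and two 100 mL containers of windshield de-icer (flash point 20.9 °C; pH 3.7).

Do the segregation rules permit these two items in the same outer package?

With available-oxygen content 5.1 % by mass (≥ 4.5 % by mass), the calcium hypochlorite falls in Group H-1.
Flash point 20.9 °C meets the Group H-2 criterion (Flammable Liquid), so the windshield de-icer is Group H-2.
Group H-1 and Group H-2 may not share an outer package.

No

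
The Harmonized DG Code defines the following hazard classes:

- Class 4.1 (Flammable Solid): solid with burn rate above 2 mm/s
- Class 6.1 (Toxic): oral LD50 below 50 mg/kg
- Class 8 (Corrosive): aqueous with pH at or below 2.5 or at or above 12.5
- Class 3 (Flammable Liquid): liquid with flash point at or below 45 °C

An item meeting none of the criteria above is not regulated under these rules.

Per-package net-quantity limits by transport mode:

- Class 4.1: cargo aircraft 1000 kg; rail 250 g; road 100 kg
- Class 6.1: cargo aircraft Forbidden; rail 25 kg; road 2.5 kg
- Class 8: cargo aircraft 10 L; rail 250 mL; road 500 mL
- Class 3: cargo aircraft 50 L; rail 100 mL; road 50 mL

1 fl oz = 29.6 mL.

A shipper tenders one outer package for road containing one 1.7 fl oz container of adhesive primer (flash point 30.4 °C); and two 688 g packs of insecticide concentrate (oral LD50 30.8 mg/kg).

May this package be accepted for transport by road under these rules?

With flash point 30.4 °C (≤ 45 °C), the adhesive primer falls in Class 3.
Oral LD50 30.8 mg/kg meets the Class 6.1 criterion (Toxic), so the insecticide concentrate is Class 6.1.
Class 6.1 quantity: two 688 g packs = 1.376 kg.
1.376 kg is within the road limit of 2.5 kg for Class 6.1.
Class 3 quantity: one 1.7 fl oz container = 50.32 mL.
That exceeds the Class 3 road limit of 50 mL.

No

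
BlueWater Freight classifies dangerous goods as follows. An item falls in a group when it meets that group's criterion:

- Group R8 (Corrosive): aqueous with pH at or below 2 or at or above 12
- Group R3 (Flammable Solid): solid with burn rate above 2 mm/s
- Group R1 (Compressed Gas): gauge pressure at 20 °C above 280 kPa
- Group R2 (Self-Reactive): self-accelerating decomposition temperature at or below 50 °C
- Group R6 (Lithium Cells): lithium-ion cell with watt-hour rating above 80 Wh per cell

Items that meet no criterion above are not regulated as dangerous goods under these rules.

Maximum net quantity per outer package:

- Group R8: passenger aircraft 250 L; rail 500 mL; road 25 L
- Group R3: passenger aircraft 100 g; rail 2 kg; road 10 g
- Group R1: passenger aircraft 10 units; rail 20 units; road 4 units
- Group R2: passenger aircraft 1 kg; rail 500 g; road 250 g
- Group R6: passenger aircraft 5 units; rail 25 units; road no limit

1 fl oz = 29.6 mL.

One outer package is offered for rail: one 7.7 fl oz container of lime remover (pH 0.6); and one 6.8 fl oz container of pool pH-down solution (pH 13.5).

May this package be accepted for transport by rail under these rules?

Yes

The lime remover has pH 0.6, which is ≤ 2, so it is Group R8 (Corrosive).
The pool pH-down solution has pH 13.5, which is ≥ 12, so it is Group R8 (Corrosive).
Group R8 net quantity: (one 7.7 fl oz container = 227.92 mL) + (one 6.8 fl oz container = 201.28 mL) = 429.2 mL.
429.2 mL is within the rail limit of 500 mL for Group R8.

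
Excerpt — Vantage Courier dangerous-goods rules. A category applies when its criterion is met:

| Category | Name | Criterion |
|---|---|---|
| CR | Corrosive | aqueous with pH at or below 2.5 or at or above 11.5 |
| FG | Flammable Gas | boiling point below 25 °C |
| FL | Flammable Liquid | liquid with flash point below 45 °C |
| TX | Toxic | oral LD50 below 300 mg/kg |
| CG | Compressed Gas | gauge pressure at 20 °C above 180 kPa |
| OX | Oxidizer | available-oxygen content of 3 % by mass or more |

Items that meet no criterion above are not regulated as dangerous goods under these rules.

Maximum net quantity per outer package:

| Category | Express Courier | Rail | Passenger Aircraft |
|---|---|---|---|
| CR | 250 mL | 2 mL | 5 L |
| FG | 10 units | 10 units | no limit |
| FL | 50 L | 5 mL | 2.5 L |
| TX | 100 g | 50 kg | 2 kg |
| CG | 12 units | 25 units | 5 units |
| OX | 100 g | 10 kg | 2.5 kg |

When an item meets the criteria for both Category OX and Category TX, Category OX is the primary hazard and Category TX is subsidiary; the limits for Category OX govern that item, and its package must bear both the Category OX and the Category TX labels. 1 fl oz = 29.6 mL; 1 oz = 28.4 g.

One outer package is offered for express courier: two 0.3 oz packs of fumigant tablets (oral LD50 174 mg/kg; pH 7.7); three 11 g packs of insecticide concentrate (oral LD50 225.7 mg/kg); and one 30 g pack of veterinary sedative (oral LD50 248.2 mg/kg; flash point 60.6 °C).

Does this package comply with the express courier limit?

Oral LD50 174 mg/kg meets the Category TX criterion (Toxic), so the fumigant tablets are Category TX.
Insecticide concentrate: oral LD50 225.7 mg/kg < 300 mg/kg → Category TX (Toxic).
Oral LD50 248.2 mg/kg meets the Category TX criterion (Toxic), so the veterinary sedative is Category TX.
Category TX net quantity: (two 0.3 oz packs = 17.04 g) + (three 11 g packs = 33 g) + 30 g = 80.04 g.
80.04 g ≤ 100 g (express courier limit, Category TX) — within limit.

Yes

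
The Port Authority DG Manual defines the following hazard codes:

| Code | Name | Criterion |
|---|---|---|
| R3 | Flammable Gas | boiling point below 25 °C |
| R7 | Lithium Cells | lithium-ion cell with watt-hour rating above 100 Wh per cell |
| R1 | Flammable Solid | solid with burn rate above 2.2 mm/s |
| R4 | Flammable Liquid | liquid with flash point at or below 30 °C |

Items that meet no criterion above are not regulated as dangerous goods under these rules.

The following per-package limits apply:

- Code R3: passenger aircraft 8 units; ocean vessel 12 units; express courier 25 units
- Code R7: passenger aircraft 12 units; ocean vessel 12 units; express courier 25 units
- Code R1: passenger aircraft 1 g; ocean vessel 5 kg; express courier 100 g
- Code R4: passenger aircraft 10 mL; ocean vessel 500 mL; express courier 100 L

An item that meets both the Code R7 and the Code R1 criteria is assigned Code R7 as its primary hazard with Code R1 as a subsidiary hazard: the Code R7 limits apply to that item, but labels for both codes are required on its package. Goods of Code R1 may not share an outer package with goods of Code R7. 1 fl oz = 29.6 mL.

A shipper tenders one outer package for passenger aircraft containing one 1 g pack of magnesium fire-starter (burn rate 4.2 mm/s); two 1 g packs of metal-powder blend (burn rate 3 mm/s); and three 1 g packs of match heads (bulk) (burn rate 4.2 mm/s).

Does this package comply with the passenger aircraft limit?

With burn rate 4.2 mm/s (> 2.2 mm/s), the magnesium fire-starter falls in Code R1.
The metal-powder blend has burn rate 3 mm/s, which is > 2.2 mm/s, so it is Code R1 (Flammable Solid).
The match heads (bulk) have burn rate 4.2 mm/s, which is > 2.2 mm/s, so they are Code R1 (Flammable Solid).
Code R1 net quantity: 1 g + (two 1 g packs = 2 g) + (three 1 g packs = 3 g) = 6 g.
That exceeds the Code R1 passenger aircraft limit of 1 g.

No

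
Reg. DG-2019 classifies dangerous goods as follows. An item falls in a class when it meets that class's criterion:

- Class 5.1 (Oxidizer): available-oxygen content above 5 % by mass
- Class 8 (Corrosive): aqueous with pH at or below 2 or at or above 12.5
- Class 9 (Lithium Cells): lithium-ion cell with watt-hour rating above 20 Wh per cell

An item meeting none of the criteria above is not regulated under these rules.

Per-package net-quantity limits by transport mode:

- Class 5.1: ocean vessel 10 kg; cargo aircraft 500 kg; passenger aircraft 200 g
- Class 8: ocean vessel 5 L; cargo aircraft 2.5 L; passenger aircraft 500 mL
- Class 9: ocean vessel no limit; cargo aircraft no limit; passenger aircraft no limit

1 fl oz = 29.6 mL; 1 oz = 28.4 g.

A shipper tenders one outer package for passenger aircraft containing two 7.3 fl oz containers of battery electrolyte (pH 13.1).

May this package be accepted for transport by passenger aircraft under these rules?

pH 13.1 meets the Class 8 criterion (Corrosive), so the battery electrolyte is Class 8.
Class 8 quantity: two 7.3 fl oz containers = 432.16 mL.
432.16 mL is within the passenger aircraft limit of 500 mL for Class 8.

Yes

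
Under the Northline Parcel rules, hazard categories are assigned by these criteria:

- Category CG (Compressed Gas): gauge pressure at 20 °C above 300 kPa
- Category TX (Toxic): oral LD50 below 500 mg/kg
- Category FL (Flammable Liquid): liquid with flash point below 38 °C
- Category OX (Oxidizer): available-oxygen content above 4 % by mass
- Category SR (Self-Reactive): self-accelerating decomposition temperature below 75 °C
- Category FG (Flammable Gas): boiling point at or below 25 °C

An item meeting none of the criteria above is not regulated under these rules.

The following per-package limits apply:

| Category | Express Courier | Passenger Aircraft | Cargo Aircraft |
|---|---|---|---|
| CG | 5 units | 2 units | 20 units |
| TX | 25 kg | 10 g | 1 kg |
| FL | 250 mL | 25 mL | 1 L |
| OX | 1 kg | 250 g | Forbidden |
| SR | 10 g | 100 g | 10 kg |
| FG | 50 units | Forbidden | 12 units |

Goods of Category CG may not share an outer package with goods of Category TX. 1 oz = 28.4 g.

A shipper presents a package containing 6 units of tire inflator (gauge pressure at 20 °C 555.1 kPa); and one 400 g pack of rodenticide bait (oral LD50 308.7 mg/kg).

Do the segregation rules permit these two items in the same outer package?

Gauge pressure at 20 °C 555.1 kPa meets the Category CG criterion (Compressed Gas), so the tire inflator is Category CG.
The rodenticide bait has oral LD50 308.7 mg/kg, which is < 500 mg/kg, so it is Category TX (Toxic).
Category CG and Category TX may not share an outer package.

No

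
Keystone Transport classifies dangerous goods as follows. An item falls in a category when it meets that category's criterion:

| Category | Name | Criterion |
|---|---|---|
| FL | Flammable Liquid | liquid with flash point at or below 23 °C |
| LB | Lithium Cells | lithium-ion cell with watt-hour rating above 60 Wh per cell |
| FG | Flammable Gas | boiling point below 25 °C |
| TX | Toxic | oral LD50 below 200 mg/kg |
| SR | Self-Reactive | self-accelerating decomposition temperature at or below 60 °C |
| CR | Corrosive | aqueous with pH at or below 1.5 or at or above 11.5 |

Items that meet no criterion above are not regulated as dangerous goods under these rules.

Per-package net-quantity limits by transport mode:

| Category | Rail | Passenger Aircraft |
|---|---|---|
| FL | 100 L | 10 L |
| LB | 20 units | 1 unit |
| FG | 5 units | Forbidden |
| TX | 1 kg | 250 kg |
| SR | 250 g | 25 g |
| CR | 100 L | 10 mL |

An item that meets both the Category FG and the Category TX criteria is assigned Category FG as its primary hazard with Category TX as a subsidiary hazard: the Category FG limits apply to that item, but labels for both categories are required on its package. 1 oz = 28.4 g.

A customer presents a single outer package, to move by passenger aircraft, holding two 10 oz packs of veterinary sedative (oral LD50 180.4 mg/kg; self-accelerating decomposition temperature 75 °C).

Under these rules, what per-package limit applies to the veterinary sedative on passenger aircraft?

250 kg

Veterinary sedative: oral LD50 180.4 mg/kg < 200 mg/kg → Category TX (Toxic).
The passenger aircraft limit for Category TX is 250 kg.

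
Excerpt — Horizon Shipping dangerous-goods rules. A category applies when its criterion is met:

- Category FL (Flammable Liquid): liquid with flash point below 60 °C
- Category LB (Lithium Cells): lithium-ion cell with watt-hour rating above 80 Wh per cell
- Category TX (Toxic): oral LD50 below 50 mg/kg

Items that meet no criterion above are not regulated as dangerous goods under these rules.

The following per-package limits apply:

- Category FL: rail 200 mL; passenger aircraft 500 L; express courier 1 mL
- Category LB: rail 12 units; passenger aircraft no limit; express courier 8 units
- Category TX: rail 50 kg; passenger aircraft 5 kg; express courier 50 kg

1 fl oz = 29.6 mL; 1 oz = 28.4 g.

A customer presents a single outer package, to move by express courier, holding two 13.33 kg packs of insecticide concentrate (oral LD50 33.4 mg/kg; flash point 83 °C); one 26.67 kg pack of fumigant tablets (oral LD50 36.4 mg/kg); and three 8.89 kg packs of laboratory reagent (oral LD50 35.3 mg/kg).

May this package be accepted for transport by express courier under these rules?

With oral LD50 33.4 mg/kg (< 50 mg/kg), the insecticide concentrate falls in Category TX.
Oral LD50 36.4 mg/kg meets the Category TX criterion (Toxic), so the fumigant tablets are Category TX.
The laboratory reagent has oral LD50 35.3 mg/kg, which is < 50 mg/kg, so it is Category TX (Toxic).
Category TX net quantity: (two 13.33 kg packs = 26.66 kg) + 26.67 kg + (three 8.89 kg packs = 26.67 kg) = 80 kg.
80 kg > 50 kg (express courier limit, Category TX) — over the limit.

No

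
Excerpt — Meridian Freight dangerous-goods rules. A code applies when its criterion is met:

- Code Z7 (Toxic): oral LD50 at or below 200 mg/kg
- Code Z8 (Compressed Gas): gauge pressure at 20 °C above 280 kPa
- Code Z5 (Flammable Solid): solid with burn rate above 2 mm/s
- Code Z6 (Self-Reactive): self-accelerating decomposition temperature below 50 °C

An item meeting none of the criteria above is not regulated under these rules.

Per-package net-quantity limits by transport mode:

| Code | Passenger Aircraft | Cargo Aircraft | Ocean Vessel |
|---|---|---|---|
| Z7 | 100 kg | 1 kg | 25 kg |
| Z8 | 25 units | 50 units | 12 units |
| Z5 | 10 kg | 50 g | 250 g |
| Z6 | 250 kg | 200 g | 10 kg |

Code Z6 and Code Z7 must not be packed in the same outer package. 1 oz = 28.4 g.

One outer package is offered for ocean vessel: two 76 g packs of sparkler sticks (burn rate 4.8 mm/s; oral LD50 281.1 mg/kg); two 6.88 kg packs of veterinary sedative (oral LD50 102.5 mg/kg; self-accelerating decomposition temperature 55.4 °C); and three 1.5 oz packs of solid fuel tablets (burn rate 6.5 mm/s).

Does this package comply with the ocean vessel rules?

Sparkler sticks: burn rate 4.8 mm/s > 2 mm/s → Code Z5 (Flammable Solid).
Veterinary sedative: oral LD50 102.5 mg/kg ≤ 200 mg/kg → Code Z7 (Toxic).
With burn rate 6.5 mm/s (> 2 mm/s), the solid fuel tablets fall in Code Z5.
Total Code Z5: (two 76 g packs = 152 g) + (three 1.5 oz packs = 127.8 g) = 279.8 g.
279.8 g exceeds the ocean vessel limit of 250 g for Code Z5.
Code Z7 quantity: two 6.88 kg packs = 13.76 kg.
13.76 kg is within the ocean vessel limit of 25 kg for Code Z7.
The segregation rule (Code Z6 with Code Z7) does not apply to Code Z5 with Code Z7.

No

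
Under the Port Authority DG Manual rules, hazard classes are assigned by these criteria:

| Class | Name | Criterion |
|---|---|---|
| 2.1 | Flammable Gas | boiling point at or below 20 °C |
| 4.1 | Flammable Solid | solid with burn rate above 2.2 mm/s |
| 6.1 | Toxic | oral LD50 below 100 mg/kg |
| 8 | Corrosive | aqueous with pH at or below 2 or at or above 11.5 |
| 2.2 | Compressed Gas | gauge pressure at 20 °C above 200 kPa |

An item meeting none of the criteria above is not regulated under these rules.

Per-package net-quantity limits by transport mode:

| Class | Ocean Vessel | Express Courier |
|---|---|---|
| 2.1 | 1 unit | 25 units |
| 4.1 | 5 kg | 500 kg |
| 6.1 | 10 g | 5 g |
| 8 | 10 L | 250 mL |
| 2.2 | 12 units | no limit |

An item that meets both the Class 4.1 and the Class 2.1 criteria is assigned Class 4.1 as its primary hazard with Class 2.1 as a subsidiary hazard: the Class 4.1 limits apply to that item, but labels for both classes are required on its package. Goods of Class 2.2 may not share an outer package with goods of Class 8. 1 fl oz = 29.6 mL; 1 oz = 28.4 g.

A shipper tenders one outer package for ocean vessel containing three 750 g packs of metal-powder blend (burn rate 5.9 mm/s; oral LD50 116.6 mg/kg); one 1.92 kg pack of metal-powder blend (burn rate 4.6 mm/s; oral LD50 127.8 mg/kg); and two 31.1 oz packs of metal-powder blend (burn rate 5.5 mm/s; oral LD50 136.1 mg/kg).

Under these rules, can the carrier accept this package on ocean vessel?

No

The metal-powder blend has burn rate 5.9 mm/s, which is > 2.2 mm/s, so it is Class 4.1 (Flammable Solid).
The metal-powder blend has burn rate 4.6 mm/s, which is > 2.2 mm/s, so it is Class 4.1 (Flammable Solid).
The metal-powder blend has burn rate 5.5 mm/s, which is > 2.2 mm/s, so it is Class 4.1 (Flammable Solid).
Class 4.1 net quantity: (three 750 g packs = 2.25 kg) + 1.92 kg + (two 31.1 oz packs = 1766.48 g) = 5936.48 g.
That exceeds the Class 4.1 ocean vessel limit of 5 kg.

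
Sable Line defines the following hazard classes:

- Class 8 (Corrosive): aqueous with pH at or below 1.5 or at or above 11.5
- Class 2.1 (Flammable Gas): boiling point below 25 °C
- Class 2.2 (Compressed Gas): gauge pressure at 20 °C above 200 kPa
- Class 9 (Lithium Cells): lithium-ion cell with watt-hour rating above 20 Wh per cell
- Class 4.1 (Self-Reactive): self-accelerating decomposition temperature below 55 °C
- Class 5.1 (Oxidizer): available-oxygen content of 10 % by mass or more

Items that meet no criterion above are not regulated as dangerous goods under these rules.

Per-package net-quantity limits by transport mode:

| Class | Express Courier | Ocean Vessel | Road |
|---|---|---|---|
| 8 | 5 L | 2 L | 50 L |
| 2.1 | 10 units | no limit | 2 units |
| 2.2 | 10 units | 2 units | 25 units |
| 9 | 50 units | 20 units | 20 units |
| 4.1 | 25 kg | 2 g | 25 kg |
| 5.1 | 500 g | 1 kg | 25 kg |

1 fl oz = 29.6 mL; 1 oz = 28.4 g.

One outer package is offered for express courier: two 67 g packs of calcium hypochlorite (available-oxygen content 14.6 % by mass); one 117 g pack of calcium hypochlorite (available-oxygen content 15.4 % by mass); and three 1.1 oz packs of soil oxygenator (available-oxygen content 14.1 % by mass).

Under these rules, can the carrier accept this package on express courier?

Yes

Calcium hypochlorite: available-oxygen content 14.6 % by mass ≥ 10 % by mass → Class 5.1 (Oxidizer).
The calcium hypochlorite has available-oxygen content 15.4 % by mass, which is ≥ 10 % by mass, so it is Class 5.1 (Oxidizer).
Soil oxygenator: available-oxygen content 14.1 % by mass ≥ 10 % by mass → Class 5.1 (Oxidizer).
Total Class 5.1: (two 67 g packs = 134 g) + 117 g + (three 1.1 oz packs = 93.72 g) = 344.72 g.
344.72 g is within the express courier limit of 500 g for Class 5.1.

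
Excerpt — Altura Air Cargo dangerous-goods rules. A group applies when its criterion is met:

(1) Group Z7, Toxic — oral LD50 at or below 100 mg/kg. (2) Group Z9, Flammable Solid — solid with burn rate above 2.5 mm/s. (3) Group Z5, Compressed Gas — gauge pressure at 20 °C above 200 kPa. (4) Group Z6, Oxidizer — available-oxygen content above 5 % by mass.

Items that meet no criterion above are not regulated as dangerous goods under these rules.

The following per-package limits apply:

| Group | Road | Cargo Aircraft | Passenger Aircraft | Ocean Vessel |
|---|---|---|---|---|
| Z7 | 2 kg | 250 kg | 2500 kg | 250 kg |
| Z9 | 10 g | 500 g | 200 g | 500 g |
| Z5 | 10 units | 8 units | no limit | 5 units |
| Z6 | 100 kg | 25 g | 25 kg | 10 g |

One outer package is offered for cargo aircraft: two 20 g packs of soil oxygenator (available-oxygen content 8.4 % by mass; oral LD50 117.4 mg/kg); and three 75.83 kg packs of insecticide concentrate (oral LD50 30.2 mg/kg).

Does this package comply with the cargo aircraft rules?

The soil oxygenator has available-oxygen content 8.4 % by mass, which is > 5 % by mass, so it is Group Z6 (Oxidizer).
The insecticide concentrate has oral LD50 30.2 mg/kg, which is ≤ 100 mg/kg, so it is Group Z7 (Toxic).
Group Z7 quantity: three 75.83 kg packs = 227.49 kg.
227.49 kg ≤ 250 kg (cargo aircraft limit, Group Z7) — within limit.
Group Z6 quantity: two 20 g packs = 40 g.
That exceeds the Group Z6 cargo aircraft limit of 25 g.

No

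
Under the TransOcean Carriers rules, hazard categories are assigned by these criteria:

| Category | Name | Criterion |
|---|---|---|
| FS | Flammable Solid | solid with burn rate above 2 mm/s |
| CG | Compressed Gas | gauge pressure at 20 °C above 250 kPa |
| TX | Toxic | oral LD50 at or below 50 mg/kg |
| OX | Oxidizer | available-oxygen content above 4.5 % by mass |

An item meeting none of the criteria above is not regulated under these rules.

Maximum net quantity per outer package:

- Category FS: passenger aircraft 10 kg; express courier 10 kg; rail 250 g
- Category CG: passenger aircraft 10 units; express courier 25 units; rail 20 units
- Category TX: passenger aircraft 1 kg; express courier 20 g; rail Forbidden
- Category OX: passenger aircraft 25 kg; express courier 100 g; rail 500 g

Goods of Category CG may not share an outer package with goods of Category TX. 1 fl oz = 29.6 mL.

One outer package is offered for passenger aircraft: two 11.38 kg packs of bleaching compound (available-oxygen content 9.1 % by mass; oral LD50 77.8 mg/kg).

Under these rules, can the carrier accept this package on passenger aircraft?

Bleaching compound: available-oxygen content 9.1 % by mass > 4.5 % by mass → Category OX (Oxidizer).
Category OX quantity: two 11.38 kg packs = 22.76 kg.
22.76 kg is within the passenger aircraft limit of 25 kg for Category OX.

Yes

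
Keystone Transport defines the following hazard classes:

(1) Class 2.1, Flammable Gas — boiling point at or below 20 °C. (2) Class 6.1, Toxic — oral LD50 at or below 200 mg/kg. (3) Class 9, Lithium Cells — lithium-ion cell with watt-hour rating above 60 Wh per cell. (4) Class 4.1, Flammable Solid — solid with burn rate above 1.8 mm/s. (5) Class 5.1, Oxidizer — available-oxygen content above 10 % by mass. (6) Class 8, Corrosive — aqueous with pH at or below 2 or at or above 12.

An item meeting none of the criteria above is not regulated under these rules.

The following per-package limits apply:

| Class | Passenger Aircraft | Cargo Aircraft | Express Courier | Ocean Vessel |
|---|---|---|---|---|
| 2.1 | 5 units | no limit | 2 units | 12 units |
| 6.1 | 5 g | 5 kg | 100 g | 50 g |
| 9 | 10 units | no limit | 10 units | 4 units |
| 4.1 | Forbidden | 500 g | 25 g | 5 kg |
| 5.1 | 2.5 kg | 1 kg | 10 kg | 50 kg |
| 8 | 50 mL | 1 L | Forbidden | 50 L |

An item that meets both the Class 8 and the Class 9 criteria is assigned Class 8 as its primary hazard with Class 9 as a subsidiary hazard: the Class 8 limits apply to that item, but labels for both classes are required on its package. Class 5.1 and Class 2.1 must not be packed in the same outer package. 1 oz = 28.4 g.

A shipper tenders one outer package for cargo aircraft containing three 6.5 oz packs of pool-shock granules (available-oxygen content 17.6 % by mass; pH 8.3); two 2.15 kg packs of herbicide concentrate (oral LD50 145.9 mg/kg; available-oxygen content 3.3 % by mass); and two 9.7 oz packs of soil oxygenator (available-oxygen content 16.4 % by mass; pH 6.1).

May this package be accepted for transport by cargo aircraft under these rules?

With available-oxygen content 17.6 % by mass (> 10 % by mass), the pool-shock granules fall in Class 5.1.
The herbicide concentrate has oral LD50 145.9 mg/kg, which is ≤ 200 mg/kg, so it is Class 6.1 (Toxic).
The soil oxygenator has available-oxygen content 16.4 % by mass, which is > 10 % by mass, so it is Class 5.1 (Oxidizer).
Class 6.1 quantity: two 2.15 kg packs = 4.3 kg.
4.3 kg ≤ 5 kg (cargo aircraft limit, Class 6.1) — within limit.
Total Class 5.1: (three 6.5 oz packs = 553.8 g) + (two 9.7 oz packs = 550.96 g) = 1104.76 g.
1104.76 g > 1 kg (cargo aircraft limit, Class 5.1) — over the limit.
The segregation rule (Class 5.1 with Class 2.1) does not apply to Class 6.1 with Class 5.1.

No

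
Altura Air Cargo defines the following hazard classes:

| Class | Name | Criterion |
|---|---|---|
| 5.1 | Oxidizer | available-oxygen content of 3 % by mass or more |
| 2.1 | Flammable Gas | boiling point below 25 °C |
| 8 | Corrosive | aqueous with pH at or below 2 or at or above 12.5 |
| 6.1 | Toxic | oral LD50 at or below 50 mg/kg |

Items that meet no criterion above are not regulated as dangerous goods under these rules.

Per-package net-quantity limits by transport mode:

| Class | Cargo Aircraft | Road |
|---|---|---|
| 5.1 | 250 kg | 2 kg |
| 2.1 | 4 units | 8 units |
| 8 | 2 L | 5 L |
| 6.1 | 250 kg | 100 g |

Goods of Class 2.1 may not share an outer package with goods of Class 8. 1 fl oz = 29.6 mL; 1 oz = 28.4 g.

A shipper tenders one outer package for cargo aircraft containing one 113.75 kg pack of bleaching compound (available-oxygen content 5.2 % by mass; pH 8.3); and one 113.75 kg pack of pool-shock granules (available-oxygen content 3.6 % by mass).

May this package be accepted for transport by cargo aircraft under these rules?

Yes

Bleaching compound: available-oxygen content 5.2 % by mass ≥ 3 % by mass → Class 5.1 (Oxidizer).
With available-oxygen content 3.6 % by mass (≥ 3 % by mass), the pool-shock granules fall in Class 5.1.
Total Class 5.1: 113.75 kg + 113.75 kg = 227.5 kg.
227.5 kg ≤ 250 kg (cargo aircraft limit, Class 5.1) — within limit.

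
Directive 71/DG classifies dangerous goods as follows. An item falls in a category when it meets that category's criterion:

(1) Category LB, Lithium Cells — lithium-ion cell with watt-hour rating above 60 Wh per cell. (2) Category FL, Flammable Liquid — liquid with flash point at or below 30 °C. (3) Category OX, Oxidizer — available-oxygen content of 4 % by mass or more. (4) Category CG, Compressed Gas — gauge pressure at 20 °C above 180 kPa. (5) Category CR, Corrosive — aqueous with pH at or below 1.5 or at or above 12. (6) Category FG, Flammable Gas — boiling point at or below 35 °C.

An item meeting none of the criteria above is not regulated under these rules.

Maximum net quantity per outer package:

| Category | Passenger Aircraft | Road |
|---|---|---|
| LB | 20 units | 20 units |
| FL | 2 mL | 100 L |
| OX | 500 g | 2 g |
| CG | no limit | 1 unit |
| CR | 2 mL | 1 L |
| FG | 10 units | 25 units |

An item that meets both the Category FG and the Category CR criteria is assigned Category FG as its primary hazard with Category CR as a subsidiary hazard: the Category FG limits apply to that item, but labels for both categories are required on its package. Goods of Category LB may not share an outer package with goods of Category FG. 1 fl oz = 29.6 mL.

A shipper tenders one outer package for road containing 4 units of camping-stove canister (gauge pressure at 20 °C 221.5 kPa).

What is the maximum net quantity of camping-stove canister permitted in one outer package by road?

Camping-stove canister: gauge pressure at 20 °C 221.5 kPa > 180 kPa → Category CG (Compressed Gas).
The road limit for Category CG is 1 unit.

1 unit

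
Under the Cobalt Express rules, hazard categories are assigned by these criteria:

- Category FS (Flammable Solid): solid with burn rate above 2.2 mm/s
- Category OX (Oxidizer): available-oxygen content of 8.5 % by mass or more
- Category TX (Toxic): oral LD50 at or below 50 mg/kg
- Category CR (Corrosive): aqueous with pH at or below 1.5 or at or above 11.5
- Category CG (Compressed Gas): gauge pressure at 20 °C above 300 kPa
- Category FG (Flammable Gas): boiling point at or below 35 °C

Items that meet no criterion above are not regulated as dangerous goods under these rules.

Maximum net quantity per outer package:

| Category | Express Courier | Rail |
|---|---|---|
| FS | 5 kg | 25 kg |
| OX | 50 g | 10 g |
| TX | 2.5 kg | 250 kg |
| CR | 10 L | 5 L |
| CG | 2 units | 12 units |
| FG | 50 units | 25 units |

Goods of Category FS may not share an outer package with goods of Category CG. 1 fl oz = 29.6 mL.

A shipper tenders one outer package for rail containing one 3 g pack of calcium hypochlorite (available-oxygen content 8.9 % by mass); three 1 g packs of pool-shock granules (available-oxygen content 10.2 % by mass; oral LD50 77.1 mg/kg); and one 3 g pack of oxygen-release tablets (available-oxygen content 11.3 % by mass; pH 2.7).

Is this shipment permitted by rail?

Yes

With available-oxygen content 8.9 % by mass (≥ 8.5 % by mass), the calcium hypochlorite falls in Category OX.
Pool-shock granules: available-oxygen content 10.2 % by mass ≥ 8.5 % by mass → Category OX (Oxidizer).
With available-oxygen content 11.3 % by mass (≥ 8.5 % by mass), the oxygen-release tablets fall in Category OX.
Category OX net quantity: 3 g + (three 1 g packs = 3 g) + 3 g = 9 g.
9 g is within the rail limit of 10 g for Category OX.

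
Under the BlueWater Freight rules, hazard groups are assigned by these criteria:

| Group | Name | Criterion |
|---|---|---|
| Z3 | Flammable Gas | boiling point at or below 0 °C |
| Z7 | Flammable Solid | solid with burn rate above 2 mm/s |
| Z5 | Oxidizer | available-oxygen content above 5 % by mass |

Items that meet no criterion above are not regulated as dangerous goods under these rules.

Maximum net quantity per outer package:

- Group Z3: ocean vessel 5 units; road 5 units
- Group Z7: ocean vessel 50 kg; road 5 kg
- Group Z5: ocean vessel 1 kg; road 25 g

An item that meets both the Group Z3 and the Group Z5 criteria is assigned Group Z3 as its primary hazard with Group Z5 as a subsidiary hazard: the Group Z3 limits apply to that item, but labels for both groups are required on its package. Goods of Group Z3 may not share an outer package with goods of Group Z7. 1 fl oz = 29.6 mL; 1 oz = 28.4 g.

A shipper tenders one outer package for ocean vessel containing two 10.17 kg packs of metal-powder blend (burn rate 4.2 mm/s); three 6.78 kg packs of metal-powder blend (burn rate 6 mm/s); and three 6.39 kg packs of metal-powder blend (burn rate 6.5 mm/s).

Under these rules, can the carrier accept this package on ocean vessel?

No

Burn rate 4.2 mm/s meets the Group Z7 criterion (Flammable Solid), so the metal-powder blend is Group Z7.
Metal-powder blend: burn rate 6 mm/s > 2 mm/s → Group Z7 (Flammable Solid).
With burn rate 6.5 mm/s (> 2 mm/s), the metal-powder blend falls in Group Z7.
Group Z7 net quantity: (two 10.17 kg packs = 20.34 kg) + (three 6.78 kg packs = 20.34 kg) + (three 6.39 kg packs = 19.17 kg) = 59.85 kg.
59.85 kg > 50 kg (ocean vessel limit, Group Z7) — over the limit.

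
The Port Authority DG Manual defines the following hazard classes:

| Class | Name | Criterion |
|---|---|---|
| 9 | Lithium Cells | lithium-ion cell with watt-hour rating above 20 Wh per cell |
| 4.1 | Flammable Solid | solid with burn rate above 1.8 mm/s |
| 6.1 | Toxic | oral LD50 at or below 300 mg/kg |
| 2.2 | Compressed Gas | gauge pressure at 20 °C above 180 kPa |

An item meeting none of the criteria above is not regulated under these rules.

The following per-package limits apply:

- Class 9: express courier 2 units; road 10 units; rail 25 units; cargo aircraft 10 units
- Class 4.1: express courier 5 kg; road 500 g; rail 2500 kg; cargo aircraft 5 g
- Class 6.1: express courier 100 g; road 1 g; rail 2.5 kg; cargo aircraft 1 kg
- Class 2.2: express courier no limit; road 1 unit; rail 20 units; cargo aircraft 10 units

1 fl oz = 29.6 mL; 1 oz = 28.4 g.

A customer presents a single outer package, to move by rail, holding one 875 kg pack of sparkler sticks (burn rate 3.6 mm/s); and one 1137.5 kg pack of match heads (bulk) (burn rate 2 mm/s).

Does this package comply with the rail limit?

Yes

Burn rate 3.6 mm/s meets the Class 4.1 criterion (Flammable Solid), so the sparkler sticks are Class 4.1.
Match heads (bulk): burn rate 2 mm/s > 1.8 mm/s → Class 4.1 (Flammable Solid).
Total Class 4.1: 875 kg + 1137.5 kg = 2012.5 kg.
2012.5 kg is within the rail limit of 2500 kg for Class 4.1.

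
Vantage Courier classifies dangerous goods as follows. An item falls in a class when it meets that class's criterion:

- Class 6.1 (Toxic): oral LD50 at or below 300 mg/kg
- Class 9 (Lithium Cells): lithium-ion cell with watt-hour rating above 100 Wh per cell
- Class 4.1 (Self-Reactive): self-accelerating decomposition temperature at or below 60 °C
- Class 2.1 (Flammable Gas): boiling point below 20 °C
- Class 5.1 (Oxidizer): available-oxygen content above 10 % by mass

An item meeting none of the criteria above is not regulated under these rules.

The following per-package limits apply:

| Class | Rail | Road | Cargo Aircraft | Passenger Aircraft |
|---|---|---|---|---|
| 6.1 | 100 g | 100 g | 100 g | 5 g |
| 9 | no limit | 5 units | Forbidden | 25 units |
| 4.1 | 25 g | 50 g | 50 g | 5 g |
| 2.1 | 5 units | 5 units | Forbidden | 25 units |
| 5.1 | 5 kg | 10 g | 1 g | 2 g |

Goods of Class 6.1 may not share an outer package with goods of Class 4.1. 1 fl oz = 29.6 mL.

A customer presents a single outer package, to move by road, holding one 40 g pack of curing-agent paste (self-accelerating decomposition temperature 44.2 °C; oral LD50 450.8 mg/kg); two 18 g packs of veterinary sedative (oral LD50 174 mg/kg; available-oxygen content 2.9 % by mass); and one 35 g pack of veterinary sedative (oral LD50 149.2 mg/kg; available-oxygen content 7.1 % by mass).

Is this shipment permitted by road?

With self-accelerating decomposition temperature 44.2 °C (≤ 60 °C), the curing-agent paste falls in Class 4.1.
Oral LD50 174 mg/kg meets the Class 6.1 criterion (Toxic), so the veterinary sedative is Class 6.1.
The veterinary sedative has oral LD50 149.2 mg/kg, which is ≤ 300 mg/kg, so it is Class 6.1 (Toxic).
Total Class 6.1: (two 18 g packs = 36 g) + 35 g = 71 g.
71 g is within the road limit of 100 g for Class 6.1.
Class 4.1 quantity: 40 g.
40 g ≤ 50 g (road limit, Class 4.1) — within limit.
Class 6.1 and Class 4.1 may not share an outer package.

No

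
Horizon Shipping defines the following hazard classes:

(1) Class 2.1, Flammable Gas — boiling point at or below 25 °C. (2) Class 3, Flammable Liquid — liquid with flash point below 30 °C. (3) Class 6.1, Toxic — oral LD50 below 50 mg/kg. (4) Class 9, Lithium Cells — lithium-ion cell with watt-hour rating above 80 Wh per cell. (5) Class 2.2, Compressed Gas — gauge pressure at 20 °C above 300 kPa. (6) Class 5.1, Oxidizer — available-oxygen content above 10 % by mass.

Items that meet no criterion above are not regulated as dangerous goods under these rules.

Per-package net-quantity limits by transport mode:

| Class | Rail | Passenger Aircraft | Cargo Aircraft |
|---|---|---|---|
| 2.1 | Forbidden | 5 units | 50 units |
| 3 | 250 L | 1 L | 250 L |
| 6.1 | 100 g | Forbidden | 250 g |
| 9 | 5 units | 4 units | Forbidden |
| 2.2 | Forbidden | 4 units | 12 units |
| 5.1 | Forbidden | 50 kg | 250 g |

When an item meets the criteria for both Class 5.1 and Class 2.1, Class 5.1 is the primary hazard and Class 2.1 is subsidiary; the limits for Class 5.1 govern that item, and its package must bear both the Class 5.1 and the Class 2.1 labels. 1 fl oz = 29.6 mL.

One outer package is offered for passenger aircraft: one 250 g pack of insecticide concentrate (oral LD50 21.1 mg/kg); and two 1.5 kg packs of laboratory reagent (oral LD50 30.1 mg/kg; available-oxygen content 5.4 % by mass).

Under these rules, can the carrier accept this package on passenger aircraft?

The insecticide concentrate has oral LD50 21.1 mg/kg, which is < 50 mg/kg, so it is Class 6.1 (Toxic).
Oral LD50 30.1 mg/kg meets the Class 6.1 criterion (Toxic), so the laboratory reagent is Class 6.1.
Class 6.1 net quantity: 250 g + (two 1.5 kg packs = 3 kg) = 3.25 kg.
By passenger aircraft, Class 6.1 is Forbidden regardless of quantity.

No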